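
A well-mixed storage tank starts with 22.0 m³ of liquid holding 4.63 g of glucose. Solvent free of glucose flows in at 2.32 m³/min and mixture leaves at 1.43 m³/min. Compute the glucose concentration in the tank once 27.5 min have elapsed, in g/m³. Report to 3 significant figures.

Let m(t) be the amount of glucose. Volume: V(t) = V₀ + (Q_in − Q_out) t = 22.0 + 0.89000 t; V(27.5) = 46.475 m³.
Solute balance: dm/dt = 0 − Q_out C = −Q_out m/V(t).
dm/m = −Q_out dt/(V₀ + 0.89000 t); integrating gives ln(m/m₀) = −(Q_out/(Q_in−Q_out)) ln(V/V₀).
m = m₀ (V₀/V)^(Q_out/(Q_in−Q_out)) = 4.63 × (22.0/46.475)^(1.6067) = 1.3922 g.
C = m/V = 1.3922/46.475 = 0.029957 g/m³.

0.0300 g/m³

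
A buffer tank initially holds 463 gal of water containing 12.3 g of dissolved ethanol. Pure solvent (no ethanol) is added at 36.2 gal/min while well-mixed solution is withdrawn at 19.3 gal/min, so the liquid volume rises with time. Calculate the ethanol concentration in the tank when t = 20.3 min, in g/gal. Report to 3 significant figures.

0.00810 g/gal

Let m(t) be the amount of ethanol. Volume: V(t) = V₀ + (Q_in − Q_out) t = 463 + 16.900 t; V(20.3) = 806.07 gal.
Solute balance: dm/dt = 0 − Q_out C = −Q_out m/V(t).
Separate: dm/m = −Q_out dt/V(t) ⇒ ln(m/m₀) = −(Q_out/(Q_in−Q_out)) ln(V/V₀).
m = m₀ (V₀/V)^(Q_out/(Q_in−Q_out)) = 12.3 × (463/806.07)^(1.1420) = 6.5301 g.
C = m/V = 6.5301/806.07 = 0.0081011 g/gal.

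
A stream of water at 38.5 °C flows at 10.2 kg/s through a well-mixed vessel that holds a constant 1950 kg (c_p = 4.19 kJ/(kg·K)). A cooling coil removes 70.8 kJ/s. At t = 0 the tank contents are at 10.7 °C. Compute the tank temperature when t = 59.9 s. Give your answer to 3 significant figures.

M c_p dT/dt = ṁ c_p (T_in − T) − Q̇.
τ = M/ṁ = 191.18 s; T_ss = T_in − Q̇/(ṁ c_p) = 38.5 − 70.8/(10.2·4.19) = 36.843 °C.
T approaches T_ss exponentially: T(t) = T_ss + (T₀ − T_ss) e^(−t/τ).
T(59.9) = 36.843 + (-26.143)·e^(−59.9/191.18) = 36.843 + (-26.143)·0.73101 = 17.732 °C.

17.7 °C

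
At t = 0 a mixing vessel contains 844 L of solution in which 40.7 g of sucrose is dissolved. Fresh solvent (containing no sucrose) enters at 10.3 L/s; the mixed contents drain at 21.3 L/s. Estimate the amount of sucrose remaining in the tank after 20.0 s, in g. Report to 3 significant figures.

22.7 g

Total volume: dV/dt = Q_in − Q_out = -11.000 L/s, so V(t) = 844 − 11.000 t and V(20.0) = 624.00 L.
Species balance (pure solvent in): dm/dt = −Q_out · m/V(t).
dm/m = −Q_out dt/(V₀ − 11.000 t); integrating gives ln(m/m₀) = −(Q_out/(Q_in−Q_out)) ln(V/V₀).
m = m₀ (V₀/V)^(Q_out/(Q_in−Q_out)) = 40.7 × (844/624.00)^(-1.9364) = 22.679 g.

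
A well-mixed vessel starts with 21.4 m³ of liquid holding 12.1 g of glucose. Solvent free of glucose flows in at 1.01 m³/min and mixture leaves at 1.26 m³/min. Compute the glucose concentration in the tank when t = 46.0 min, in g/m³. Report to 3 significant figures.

0.0251 g/m³

Let m(t) be the amount of glucose. Volume: V(t) = V₀ + (Q_in − Q_out) t = 21.4 − 0.25000 t; V(46.0) = 9.9000 m³.
Species balance (pure solvent in): dm/dt = −Q_out · m/V(t).
dm/m = −Q_out dt/(V₀ − 0.25000 t); integrating gives ln(m/m₀) = −(Q_out/(Q_in−Q_out)) ln(V/V₀).
m = m₀ (V₀/V)^(Q_out/(Q_in−Q_out)) = 12.1 × (21.4/9.9000)^(-5.0400) = 0.24860 g.
C = m/V = 0.24860/9.9000 = 0.025111 g/m³.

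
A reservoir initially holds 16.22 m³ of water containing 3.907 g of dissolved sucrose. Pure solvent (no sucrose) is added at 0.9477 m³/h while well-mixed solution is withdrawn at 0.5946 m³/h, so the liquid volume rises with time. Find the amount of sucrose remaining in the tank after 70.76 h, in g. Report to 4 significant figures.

0.8129 g

Total volume: dV/dt = Q_in − Q_out = 0.353100 m³/h, so V(t) = 16.22 + 0.353100 t and V(70.76) = 41.2054 m³.
No sucrose enters, so dm/dt = −Q_out · (m/V).
Separate: dm/m = −Q_out dt/V(t) ⇒ ln(m/m₀) = −(Q_out/(Q_in−Q_out)) ln(V/V₀).
m = m₀ (V₀/V)^(Q_out/(Q_in−Q_out)) = 3.907 × (16.22/41.2054)^(1.68394) = 0.812850 g.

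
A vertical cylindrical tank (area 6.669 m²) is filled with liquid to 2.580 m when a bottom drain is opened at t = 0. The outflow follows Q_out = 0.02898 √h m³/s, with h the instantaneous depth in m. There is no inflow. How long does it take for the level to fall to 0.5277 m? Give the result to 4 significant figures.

404.9 s

Accumulation of liquid (constant cross-section A): A dh/dt = −0.02898 √h.
Separate and integrate: 2(√h − √h₀) = −(0.02898/A) t.
t = 2A(√h₀ − √h)/0.02898 = 2·6.669·(√2.580 − √0.5277)/0.02898
  = 13.3380 × (1.60624 − 0.726430) / 0.02898 = 404.930 s.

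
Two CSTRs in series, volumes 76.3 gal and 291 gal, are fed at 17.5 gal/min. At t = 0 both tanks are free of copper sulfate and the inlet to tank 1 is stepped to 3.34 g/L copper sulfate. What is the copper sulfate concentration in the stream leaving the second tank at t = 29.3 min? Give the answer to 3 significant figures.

Each tank obeys Vᵢ dCᵢ/dt = Q(Cᵢ₋₁ − Cᵢ), so τᵢ = Vᵢ/Q.
τ₁ = 76.3/17.5 = 4.3600 min; τ₂ = 291/17.5 = 16.629 min.
Solving the cascade with C₁(0)=C₂(0)=0 gives C₂(t) = C_in[1 − (τ₁ e^(−t/τ₁) − τ₂ e^(−t/τ₂))/(τ₁ − τ₂)].
At t = 29.3: e^(−t/τ₁) = 0.0012063, e^(−t/τ₂) = 0.17170.
C₂ = 3.34·[1 − (4.3600·0.0012063 − 16.629·0.17170)/(-12.269)] = 3.34·0.76771 = 2.5642 g/L.

2.56 g/L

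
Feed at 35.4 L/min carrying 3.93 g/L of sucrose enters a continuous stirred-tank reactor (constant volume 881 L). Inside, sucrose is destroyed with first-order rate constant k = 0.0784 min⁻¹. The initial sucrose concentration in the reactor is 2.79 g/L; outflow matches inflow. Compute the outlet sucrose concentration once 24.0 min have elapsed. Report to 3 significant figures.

1.42 g/L

Species balance: V dC/dt = Q C_in − Q C − k V C.
This is linear with rate a = Q/V + k = 0.11858 min⁻¹.
C_ss = Q C_in/(Q + kV) = 1.3317 g/L; C(t) = C_ss + (C₀ − C_ss) e^(−a t).
C(24.0) = 1.3317 + (1.4583)·e^(−0.11858·24.0) = 1.3317 + (1.4583)·0.058079 = 1.4164 g/L.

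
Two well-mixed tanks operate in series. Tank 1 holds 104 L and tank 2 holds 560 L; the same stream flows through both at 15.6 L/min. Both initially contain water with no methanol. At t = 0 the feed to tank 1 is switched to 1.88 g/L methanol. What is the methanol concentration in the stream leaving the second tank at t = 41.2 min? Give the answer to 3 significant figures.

1.15 g/L

Time constants: τᵢ = Vᵢ/Q for each well-mixed tank.
τ₁ = 104/15.6 = 6.6667 min; τ₂ = 560/15.6 = 35.897 min.
Tank 1: C₁ = C_in(1 − e^(−t/τ₁)). Tank 2 (τ₁ ≠ τ₂): C₂ = C_in[1 − (τ₁ e^(−t/τ₁) − τ₂ e^(−t/τ₂))/(τ₁ − τ₂)].
At t = 41.2: e^(−t/τ₁) = 0.0020704, e^(−t/τ₂) = 0.31736.
C₂ = 1.88·[1 − (6.6667·0.0020704 − 35.897·0.31736)/(-29.231)] = 1.88·0.61073 = 1.1482 g/L.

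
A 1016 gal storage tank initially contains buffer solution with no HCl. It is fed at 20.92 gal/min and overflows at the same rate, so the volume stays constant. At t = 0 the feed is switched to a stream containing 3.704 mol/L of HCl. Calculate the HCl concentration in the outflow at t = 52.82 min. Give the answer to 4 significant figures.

2.456 mol/L

Transient balance on the dissolved component: V dC/dt = Q(C_in − C).
Rewrite as dC/dt + C/τ = C_in/τ, τ = V/Q = 48.5660 min.
C approaches C_in exponentially: C(t) = C_in + (C₀ − C_in) e^(−t/τ).
C(52.82) = 3.704 + (0 − 3.704)·e^(−52.82/48.5660) = 3.704 + (-3.70400)·0.337027 = 2.45565 mol/L.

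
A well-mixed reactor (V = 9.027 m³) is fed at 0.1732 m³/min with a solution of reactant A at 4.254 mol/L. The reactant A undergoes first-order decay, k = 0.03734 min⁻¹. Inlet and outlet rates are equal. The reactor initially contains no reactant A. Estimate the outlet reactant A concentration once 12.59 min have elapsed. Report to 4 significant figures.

Accumulation = in − out − consumed: V dC/dt = Q C_in − Q C − k V C.
dC/dt = (Q/V) C_in − (Q/V + k) C; effective rate a = Q/V + k = 0.0191869 + 0.03734 = 0.0565269 min⁻¹.
C_ss = Q C_in/(Q + kV) = 1.44393 mol/L; C(t) = C_ss + (C₀ − C_ss) e^(−a t).
C(12.59) = 1.44393 + (-1.44393)·e^(−0.0565269·12.59) = 1.44393 + (-1.44393)·0.490822 = 0.735218 mol/L.

0.7352 mol/L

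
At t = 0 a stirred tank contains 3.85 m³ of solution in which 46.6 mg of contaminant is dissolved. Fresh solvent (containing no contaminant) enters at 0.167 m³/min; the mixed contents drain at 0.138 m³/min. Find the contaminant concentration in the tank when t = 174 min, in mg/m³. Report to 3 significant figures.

Let m(t) be the amount of contaminant. Volume: V(t) = V₀ + (Q_in − Q_out) t = 3.85 + 0.029000 t; V(174) = 8.8960 m³.
No contaminant enters, so dm/dt = −Q_out · (m/V).
dm/m = −Q_out dt/(V₀ + 0.029000 t); integrating gives ln(m/m₀) = −(Q_out/(Q_in−Q_out)) ln(V/V₀).
m = m₀ (V₀/V)^(Q_out/(Q_in−Q_out)) = 46.6 × (3.85/8.8960)^(4.7586) = 0.86599 mg.
C = m/V = 0.86599/8.8960 = 0.097346 mg/m³.

0.0973 mg/m³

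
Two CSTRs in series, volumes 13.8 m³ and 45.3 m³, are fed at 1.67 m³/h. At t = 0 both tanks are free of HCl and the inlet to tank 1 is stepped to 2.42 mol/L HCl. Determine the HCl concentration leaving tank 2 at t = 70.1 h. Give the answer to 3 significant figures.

2.16 mol/L

Each tank obeys Vᵢ dCᵢ/dt = Q(Cᵢ₋₁ − Cᵢ), so τᵢ = Vᵢ/Q.
τ₁ = 13.8/1.67 = 8.2635 h; τ₂ = 45.3/1.67 = 27.126 h.
Tank 1: C₁ = C_in(1 − e^(−t/τ₁)). Tank 2 (τ₁ ≠ τ₂): C₂ = C_in[1 − (τ₁ e^(−t/τ₁) − τ₂ e^(−t/τ₂))/(τ₁ − τ₂)].
At t = 70.1: e^(−t/τ₁) = 0.00020693, e^(−t/τ₂) = 0.075452.
C₂ = 2.42·[1 − (8.2635·0.00020693 − 27.126·0.075452)/(-18.862)] = 2.42·0.89158 = 2.1576 mol/L.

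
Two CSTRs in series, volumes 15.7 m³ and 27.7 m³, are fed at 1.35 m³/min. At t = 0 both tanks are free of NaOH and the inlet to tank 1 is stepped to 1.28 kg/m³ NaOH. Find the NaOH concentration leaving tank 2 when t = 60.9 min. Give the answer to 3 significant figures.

1.14 kg/m³

Each tank obeys Vᵢ dCᵢ/dt = Q(Cᵢ₋₁ − Cᵢ), so τᵢ = Vᵢ/Q.
τ₁ = 15.7/1.35 = 11.630 min; τ₂ = 27.7/1.35 = 20.519 min.
Solving the cascade with C₁(0)=C₂(0)=0 gives C₂(t) = C_in[1 − (τ₁ e^(−t/τ₁) − τ₂ e^(−t/τ₂))/(τ₁ − τ₂)].
At t = 60.9: e^(−t/τ₁) = 0.0053182, e^(−t/τ₂) = 0.051403.
C₂ = 1.28·[1 − (11.630·0.0053182 − 20.519·0.051403)/(-8.8889)] = 1.28·0.88830 = 1.1370 kg/m³.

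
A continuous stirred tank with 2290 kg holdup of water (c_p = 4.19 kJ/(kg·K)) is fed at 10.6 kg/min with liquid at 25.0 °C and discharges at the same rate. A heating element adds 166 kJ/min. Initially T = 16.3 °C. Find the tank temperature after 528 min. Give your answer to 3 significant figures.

27.7 °C

Energy balance: M c_p dT/dt = ṁ c_p (T_in − T) + 166.
τ = M/ṁ = 216.04 min; T_ss = T_in + Q̇/(ṁ c_p) = 25.0 + 166/(10.6·4.19) = 28.738 °C.
Integrating: T(t) = T_ss + (T₀ − T_ss) e^(−t/τ).
T(528) = 28.738 + (-12.438)·e^(−528/216.04) = 28.738 + (-12.438)·0.086811 = 27.658 °C.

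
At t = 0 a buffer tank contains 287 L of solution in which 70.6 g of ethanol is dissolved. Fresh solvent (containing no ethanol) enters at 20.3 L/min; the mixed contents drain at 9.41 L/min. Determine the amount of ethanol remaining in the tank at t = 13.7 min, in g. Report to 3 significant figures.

Total volume: dV/dt = Q_in − Q_out = 10.890 L/min, so V(t) = 287 + 10.890 t and V(13.7) = 436.19 L.
Species balance (pure solvent in): dm/dt = −Q_out · m/V(t).
Separate: dm/m = −Q_out dt/V(t) ⇒ ln(m/m₀) = −(Q_out/(Q_in−Q_out)) ln(V/V₀).
m = m₀ (V₀/V)^(Q_out/(Q_in−Q_out)) = 70.6 × (287/436.19)^(0.86410) = 49.172 g.

49.2 g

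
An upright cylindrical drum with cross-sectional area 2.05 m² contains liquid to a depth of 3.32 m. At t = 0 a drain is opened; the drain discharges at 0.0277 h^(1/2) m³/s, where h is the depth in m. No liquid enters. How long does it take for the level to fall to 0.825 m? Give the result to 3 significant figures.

135 s

Accumulation of liquid (constant cross-section A): A dh/dt = −0.0277 √h.
Separate and integrate: 2(√h − √h₀) = −(0.0277/A) t.
t = 2A(√h₀ − √h)/0.0277 = 2·2.05·(√3.32 − √0.825)/0.0277
  = 4.1000 × (1.8221 − 0.90830) / 0.0277 = 135.25 s.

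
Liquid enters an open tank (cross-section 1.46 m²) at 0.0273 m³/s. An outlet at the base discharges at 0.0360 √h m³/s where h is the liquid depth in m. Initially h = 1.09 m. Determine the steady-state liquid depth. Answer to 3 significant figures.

A dh/dt = Q_in − 0.0360 √h. Steady state requires inflow = outflow:
Q_in = 0.0360 √h_ss ⇒ √h_ss = 0.0273/0.0360 = 0.75833.
h_ss = 0.75833² = 0.57507 m. (Since h₀ = 1.09 m > h_ss, the level will fall toward this value.)

0.575 m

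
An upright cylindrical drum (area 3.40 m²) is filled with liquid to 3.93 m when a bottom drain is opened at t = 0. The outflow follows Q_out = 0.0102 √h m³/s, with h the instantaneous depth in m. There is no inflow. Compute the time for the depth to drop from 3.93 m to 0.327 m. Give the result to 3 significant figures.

Mass balance (ρ constant): A dh/dt = −0.0102 √h.
This is separable: 2 d(√h)/dt = −0.0102/A, so √h = √h₀ − (0.0102/(2A)) t.
t = 2A(√h₀ − √h)/0.0102 = 2·3.40·(√3.93 − √0.327)/0.0102
  = 6.8000 × (1.9824 − 0.57184) / 0.0102 = 940.39 s.

940 s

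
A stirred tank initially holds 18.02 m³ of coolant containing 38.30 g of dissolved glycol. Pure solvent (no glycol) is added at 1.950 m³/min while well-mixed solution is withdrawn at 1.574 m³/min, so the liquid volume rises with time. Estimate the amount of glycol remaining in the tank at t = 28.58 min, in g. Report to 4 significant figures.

Let m(t) be the amount of glycol. Volume: V(t) = V₀ + (Q_in − Q_out) t = 18.02 + 0.376000 t; V(28.58) = 28.7661 m³.
No glycol enters, so dm/dt = −Q_out · (m/V).
Separate: dm/m = −Q_out dt/V(t) ⇒ ln(m/m₀) = −(Q_out/(Q_in−Q_out)) ln(V/V₀).
m = m₀ (V₀/V)^(Q_out/(Q_in−Q_out)) = 38.30 × (18.02/28.7661)^(4.18617) = 5.40604 g.

5.406 g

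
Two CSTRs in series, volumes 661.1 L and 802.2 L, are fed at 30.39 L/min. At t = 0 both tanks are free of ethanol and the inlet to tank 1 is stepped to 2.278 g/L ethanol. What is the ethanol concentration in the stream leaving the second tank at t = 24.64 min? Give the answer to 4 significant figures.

Time constants: τᵢ = Vᵢ/Q for each well-mixed tank.
τ₁ = 661.1/30.39 = 21.7539 min; τ₂ = 802.2/30.39 = 26.3968 min.
Solving the cascade with C₁(0)=C₂(0)=0 gives C₂(t) = C_in[1 − (τ₁ e^(−t/τ₁) − τ₂ e^(−t/τ₂))/(τ₁ − τ₂)].
At t = 24.64: e^(−t/τ₁) = 0.322171, e^(−t/τ₂) = 0.393197.
C₂ = 2.278·[1 − (21.7539·0.322171 − 26.3968·0.393197)/(-4.64297)] = 2.278·0.274025 = 0.624229 g/L.

0.6242 g/L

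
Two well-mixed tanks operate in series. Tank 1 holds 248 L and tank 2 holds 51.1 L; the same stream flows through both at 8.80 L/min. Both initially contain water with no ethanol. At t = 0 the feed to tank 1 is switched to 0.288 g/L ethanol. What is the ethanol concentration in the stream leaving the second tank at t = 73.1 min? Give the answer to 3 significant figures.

0.261 g/L

Species balance on tank i: dCᵢ/dt = (Cᵢ₋₁ − Cᵢ)/τᵢ with τᵢ = Vᵢ/Q.
τ₁ = 248/8.80 = 28.182 min; τ₂ = 51.1/8.80 = 5.8068 min.
Solving the cascade with C₁(0)=C₂(0)=0 gives C₂(t) = C_in[1 − (τ₁ e^(−t/τ₁) − τ₂ e^(−t/τ₂))/(τ₁ − τ₂)].
At t = 73.1: e^(−t/τ₁) = 0.074730, e^(−t/τ₂) = 3.4105e-06.
C₂ = 0.288·[1 − (28.182·0.074730 − 5.8068·3.4105e-06)/(22.375)] = 0.288·0.90588 = 0.26089 g/L.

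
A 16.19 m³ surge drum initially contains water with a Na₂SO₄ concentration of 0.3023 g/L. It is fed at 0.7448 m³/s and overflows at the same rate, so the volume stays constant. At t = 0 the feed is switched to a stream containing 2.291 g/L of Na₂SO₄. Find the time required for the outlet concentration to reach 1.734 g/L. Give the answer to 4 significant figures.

27.66 s

Unsteady species balance (constant V, well mixed): V dC/dt = Q(C_in − C), so τ = V/Q = 21.7374 s.
C(t) = C_in + (C₀ − C_in) e^(−t/τ). Set C = 1.734 and solve for t:
e^(−t/τ) = (C − C_in)/(C₀ − C_in) = (1.734 − 2.291)/(0.3023 − 2.291) = 0.280082
t = −τ ln(…) = 21.7374 × 1.27267 = 27.6645 s.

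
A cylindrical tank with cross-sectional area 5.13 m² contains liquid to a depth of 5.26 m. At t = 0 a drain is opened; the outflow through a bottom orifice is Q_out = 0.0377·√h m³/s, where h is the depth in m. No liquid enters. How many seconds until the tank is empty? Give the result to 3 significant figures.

A dh/dt = −Q_out = −0.0377 √h.
Separate and integrate: 2(√h − √h₀) = −(0.0377/A) t.
Set h = 0: 2√h₀ = (0.0377/A) t_empty ⇒ t_empty = 2A√h₀/0.0377.
t_empty = 2·5.13·√5.26/0.0377 = 10.260·2.2935/0.0377 = 624.16 s.

624 s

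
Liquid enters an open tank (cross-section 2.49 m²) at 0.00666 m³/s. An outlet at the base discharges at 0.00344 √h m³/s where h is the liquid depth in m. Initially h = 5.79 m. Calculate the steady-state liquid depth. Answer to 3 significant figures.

Level balance: A dh/dt = 0.00666 − 0.00344 √h. Setting dh/dt = 0:
Q_in = 0.00344 √h_ss ⇒ √h_ss = 0.00666/0.00344 = 1.9360.
h_ss = 1.9360² = 3.7483 m. (Since h₀ = 5.79 m > h_ss, the level will fall toward this value.)

3.75 m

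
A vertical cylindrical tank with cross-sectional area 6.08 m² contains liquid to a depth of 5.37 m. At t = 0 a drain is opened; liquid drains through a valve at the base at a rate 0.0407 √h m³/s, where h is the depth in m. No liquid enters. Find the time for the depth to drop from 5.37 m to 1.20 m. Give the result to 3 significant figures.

With no inflow, A dh/dt = −0.0407 √h.
Separate and integrate: 2(√h − √h₀) = −(0.0407/A) t.
t = 2A(√h₀ − √h)/0.0407 = 2·6.08·(√5.37 − √1.20)/0.0407
  = 12.160 × (2.3173 − 1.0954) / 0.0407 = 365.06 s.

365 s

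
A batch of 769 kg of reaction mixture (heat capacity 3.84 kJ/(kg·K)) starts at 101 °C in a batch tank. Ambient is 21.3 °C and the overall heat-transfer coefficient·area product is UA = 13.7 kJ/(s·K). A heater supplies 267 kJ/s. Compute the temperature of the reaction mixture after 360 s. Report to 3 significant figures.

M c_p dT/dt = −UA(T − T_amb) + Q̇.
dT/dt = (T_ss − T)/τ with T_ss = T_amb + Q̇/UA = 21.3 + 267/13.7 = 40.789 °C, τ = M c_p/UA = 769·3.84/13.7 = 215.54 s.
T approaches T_ss exponentially: T(t) = T_ss + (T₀ − T_ss) e^(−t/τ).
T(360) = 40.789 + (60.211)·0.18821 = 52.121 °C.

52.1 °C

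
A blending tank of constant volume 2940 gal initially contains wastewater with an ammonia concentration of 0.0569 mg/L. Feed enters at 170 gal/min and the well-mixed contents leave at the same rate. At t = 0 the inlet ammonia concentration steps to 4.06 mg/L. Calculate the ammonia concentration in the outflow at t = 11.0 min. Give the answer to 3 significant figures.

1.94 mg/L

Species balance on the tank: V dC/dt = Q(C_in − C).
Rewrite as dC/dt + C/τ = C_in/τ, τ = V/Q = 17.294 min.
This is linear first-order; C(t) = C_in + (C₀ − C_in) e^(−t/τ).
C(11.0) = 4.06 + (0.0569 − 4.06)·e^(−11.0/17.294) = 4.06 + (-4.0031)·0.52938 = 1.9409 mg/L.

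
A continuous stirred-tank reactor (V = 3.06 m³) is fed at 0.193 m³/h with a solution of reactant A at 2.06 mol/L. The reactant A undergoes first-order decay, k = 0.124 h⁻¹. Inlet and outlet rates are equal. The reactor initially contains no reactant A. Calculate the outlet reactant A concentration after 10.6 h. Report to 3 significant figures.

Accumulation = in − out − consumed: V dC/dt = Q C_in − Q C − k V C.
dC/dt = (Q/V) C_in − (Q/V + k) C; effective rate a = Q/V + k = 0.063072 + 0.124 = 0.18707 h⁻¹.
C_ss = Q C_in/(Q + kV) = 0.69454 mol/L; C(t) = C_ss + (C₀ − C_ss) e^(−a t).
C(10.6) = 0.69454 + (-0.69454)·e^(−0.18707·10.6) = 0.69454 + (-0.69454)·0.13766 = 0.59893 mol/L.

0.599 mol/L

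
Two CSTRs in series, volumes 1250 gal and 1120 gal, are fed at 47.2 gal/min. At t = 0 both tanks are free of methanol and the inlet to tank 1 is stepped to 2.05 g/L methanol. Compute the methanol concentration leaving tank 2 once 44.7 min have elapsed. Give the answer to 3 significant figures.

Species balance on tank i: dCᵢ/dt = (Cᵢ₋₁ − Cᵢ)/τᵢ with τᵢ = Vᵢ/Q.
τ₁ = 1250/47.2 = 26.483 min; τ₂ = 1120/47.2 = 23.729 min.
Solving the cascade with C₁(0)=C₂(0)=0 gives C₂(t) = C_in[1 − (τ₁ e^(−t/τ₁) − τ₂ e^(−t/τ₂))/(τ₁ − τ₂)].
At t = 44.7: e^(−t/τ₁) = 0.18491, e^(−t/τ₂) = 0.15201.
C₂ = 2.05·[1 − (26.483·0.18491 − 23.729·0.15201)/(2.7542)] = 2.05·0.53165 = 1.0899 g/L.

1.09 g/L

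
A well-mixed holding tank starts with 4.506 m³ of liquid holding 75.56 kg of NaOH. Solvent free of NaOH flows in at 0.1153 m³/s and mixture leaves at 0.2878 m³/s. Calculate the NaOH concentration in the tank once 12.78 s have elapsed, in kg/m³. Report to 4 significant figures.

Let m(t) be the amount of NaOH. Volume: V(t) = V₀ + (Q_in − Q_out) t = 4.506 − 0.172500 t; V(12.78) = 2.30145 m³.
Solute balance: dm/dt = 0 − Q_out C = −Q_out m/V(t).
Separate: dm/m = −Q_out dt/V(t) ⇒ ln(m/m₀) = −(Q_out/(Q_in−Q_out)) ln(V/V₀).
m = m₀ (V₀/V)^(Q_out/(Q_in−Q_out)) = 75.56 × (4.506/2.30145)^(-1.66841) = 24.6302 kg.
C = m/V = 24.6302/2.30145 = 10.7020 kg/m³.

10.70 kg/m³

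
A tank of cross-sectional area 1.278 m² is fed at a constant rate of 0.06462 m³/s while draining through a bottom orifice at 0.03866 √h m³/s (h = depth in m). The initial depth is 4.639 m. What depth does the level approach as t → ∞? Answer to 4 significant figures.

A dh/dt = Q_in − 0.03866 √h. Steady state requires inflow = outflow:
Q_in = 0.03866 √h_ss ⇒ √h_ss = 0.06462/0.03866 = 1.67150.
h_ss = 1.67150² = 2.79390 m. (Since h₀ = 4.639 m > h_ss, the level will fall toward this value.)

2.794 m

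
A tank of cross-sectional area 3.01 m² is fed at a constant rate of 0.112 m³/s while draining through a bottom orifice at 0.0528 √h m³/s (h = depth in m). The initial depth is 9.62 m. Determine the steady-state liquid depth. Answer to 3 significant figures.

Level balance: A dh/dt = 0.112 − 0.0528 √h. Setting dh/dt = 0:
Q_in = 0.0528 √h_ss ⇒ √h_ss = 0.112/0.0528 = 2.1212.
h_ss = 2.1212² = 4.4995 m. (Since h₀ = 9.62 m > h_ss, the level will fall toward this value.)

4.50 m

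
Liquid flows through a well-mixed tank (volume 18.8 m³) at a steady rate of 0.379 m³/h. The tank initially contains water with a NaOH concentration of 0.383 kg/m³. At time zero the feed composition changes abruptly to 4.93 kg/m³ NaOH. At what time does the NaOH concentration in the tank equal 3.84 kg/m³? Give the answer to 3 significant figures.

70.8 h

Transient balance on the dissolved component: V dC/dt = Q(C_in − C), so τ = V/Q = 49.604 h.
C(t) = C_in + (C₀ − C_in) e^(−t/τ). Set C = 3.84 and solve for t:
e^(−t/τ) = (C − C_in)/(C₀ − C_in) = (3.84 − 4.93)/(0.383 − 4.93) = 0.23972
t = −τ ln(…) = 49.604 × 1.4283 = 70.849 h.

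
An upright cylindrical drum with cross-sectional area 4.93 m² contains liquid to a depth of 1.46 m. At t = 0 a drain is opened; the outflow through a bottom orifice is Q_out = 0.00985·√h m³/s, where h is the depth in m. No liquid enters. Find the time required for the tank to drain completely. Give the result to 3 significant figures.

1210 s

A dh/dt = −Q_out = −0.00985 √h.
∫ h^(−1/2) dh = −(0.00985/A) ∫ dt, giving 2√h = 2√h₀ − (0.00985/A) t.
Set h = 0: 2√h₀ = (0.00985/A) t_empty ⇒ t_empty = 2A√h₀/0.00985.
t_empty = 2·4.93·√1.46/0.00985 = 9.8600·1.2083/0.00985 = 1209.5 s.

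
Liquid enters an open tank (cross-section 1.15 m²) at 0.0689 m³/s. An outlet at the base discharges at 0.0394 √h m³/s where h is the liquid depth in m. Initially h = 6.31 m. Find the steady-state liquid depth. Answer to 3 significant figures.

3.06 m

Level balance: A dh/dt = 0.0689 − 0.0394 √h. Setting dh/dt = 0:
Q_in = 0.0394 √h_ss ⇒ √h_ss = 0.0689/0.0394 = 1.7487.
h_ss = 1.7487² = 3.0581 m. (Since h₀ = 6.31 m > h_ss, the level will fall toward this value.)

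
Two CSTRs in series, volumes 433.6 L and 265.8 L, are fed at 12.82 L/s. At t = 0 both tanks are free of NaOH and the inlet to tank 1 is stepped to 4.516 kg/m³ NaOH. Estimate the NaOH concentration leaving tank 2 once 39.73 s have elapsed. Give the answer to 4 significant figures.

1.964 kg/m³

Species balance on tank i: dCᵢ/dt = (Cᵢ₋₁ − Cᵢ)/τᵢ with τᵢ = Vᵢ/Q.
τ₁ = 433.6/12.82 = 33.8222 s; τ₂ = 265.8/12.82 = 20.7332 s.
Solving the cascade with C₁(0)=C₂(0)=0 gives C₂(t) = C_in[1 − (τ₁ e^(−t/τ₁) − τ₂ e^(−t/τ₂))/(τ₁ − τ₂)].
At t = 39.73: e^(−t/τ₁) = 0.308920, e^(−t/τ₂) = 0.147158.
C₂ = 4.516·[1 − (33.8222·0.308920 − 20.7332·0.147158)/(13.0889)] = 4.516·0.434845 = 1.96376 kg/m³.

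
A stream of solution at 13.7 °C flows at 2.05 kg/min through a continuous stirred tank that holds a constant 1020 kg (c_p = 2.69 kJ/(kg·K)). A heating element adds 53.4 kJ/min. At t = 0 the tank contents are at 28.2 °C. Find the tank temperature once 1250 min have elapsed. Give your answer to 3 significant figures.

23.8 °C

M c_p dT/dt = ṁ c_p (T_in − T) + Q̇.
Rearrange: dT/dt = (T_ss − T)/τ with τ = M/ṁ = 497.56 min and T_ss = T_in + Q̇/(ṁ c_p) = 23.384 °C.
This is linear first-order; T(t) = T_ss + (T₀ − T_ss) e^(−t/τ).
T(1250) = 23.384 + (4.8164)·e^(−1250/497.56) = 23.384 + (4.8164)·0.081085 = 23.774 °C.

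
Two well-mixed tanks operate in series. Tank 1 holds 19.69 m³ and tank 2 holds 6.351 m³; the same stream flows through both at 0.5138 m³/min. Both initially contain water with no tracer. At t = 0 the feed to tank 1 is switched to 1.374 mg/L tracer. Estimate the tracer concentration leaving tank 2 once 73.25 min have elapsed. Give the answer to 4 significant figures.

Time constants: τᵢ = Vᵢ/Q for each well-mixed tank.
τ₁ = 19.69/0.5138 = 38.3223 min; τ₂ = 6.351/0.5138 = 12.3608 min.
Solving the cascade with C₁(0)=C₂(0)=0 gives C₂(t) = C_in[1 − (τ₁ e^(−t/τ₁) − τ₂ e^(−t/τ₂))/(τ₁ − τ₂)].
At t = 73.25: e^(−t/τ₁) = 0.147870, e^(−t/τ₂) = 0.00266921.
C₂ = 1.374·[1 − (38.3223·0.147870 − 12.3608·0.00266921)/(25.9615)] = 1.374·0.782996 = 1.07584 mg/L.

1.076 mg/L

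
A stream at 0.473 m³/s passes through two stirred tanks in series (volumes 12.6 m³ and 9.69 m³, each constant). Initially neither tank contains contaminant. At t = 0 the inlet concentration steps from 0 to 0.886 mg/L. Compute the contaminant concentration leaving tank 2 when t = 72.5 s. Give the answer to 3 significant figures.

Species balance on tank i: dCᵢ/dt = (Cᵢ₋₁ − Cᵢ)/τᵢ with τᵢ = Vᵢ/Q.
τ₁ = 12.6/0.473 = 26.638 s; τ₂ = 9.69/0.473 = 20.486 s.
Solving the cascade with C₁(0)=C₂(0)=0 gives C₂(t) = C_in[1 − (τ₁ e^(−t/τ₁) − τ₂ e^(−t/τ₂))/(τ₁ − τ₂)].
At t = 72.5: e^(−t/τ₁) = 0.065768, e^(−t/τ₂) = 0.029044.
C₂ = 0.886·[1 − (26.638·0.065768 − 20.486·0.029044)/(6.1522)] = 0.886·0.81194 = 0.71938 mg/L.

0.719 mg/L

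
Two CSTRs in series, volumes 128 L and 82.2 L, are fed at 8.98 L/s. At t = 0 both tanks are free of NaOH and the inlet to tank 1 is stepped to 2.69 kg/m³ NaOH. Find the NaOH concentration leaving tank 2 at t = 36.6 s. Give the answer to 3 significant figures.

Each tank obeys Vᵢ dCᵢ/dt = Q(Cᵢ₋₁ − Cᵢ), so τᵢ = Vᵢ/Q.
τ₁ = 128/8.98 = 14.254 s; τ₂ = 82.2/8.98 = 9.1537 s.
Tank 1: C₁ = C_in(1 − e^(−t/τ₁)). Tank 2 (τ₁ ≠ τ₂): C₂ = C_in[1 − (τ₁ e^(−t/τ₁) − τ₂ e^(−t/τ₂))/(τ₁ − τ₂)].
At t = 36.6: e^(−t/τ₁) = 0.076710, e^(−t/τ₂) = 0.018345.
C₂ = 2.69·[1 − (14.254·0.076710 − 9.1537·0.018345)/(5.1002)] = 2.69·0.81854 = 2.2019 kg/m³.

2.20 kg/m³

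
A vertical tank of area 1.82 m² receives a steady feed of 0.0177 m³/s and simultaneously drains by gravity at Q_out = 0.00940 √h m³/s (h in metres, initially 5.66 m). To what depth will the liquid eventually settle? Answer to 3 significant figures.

3.55 m

A dh/dt = Q_in − 0.00940 √h. Steady state requires inflow = outflow:
Q_in = 0.00940 √h_ss ⇒ √h_ss = 0.0177/0.00940 = 1.8830.
h_ss = 1.8830² = 3.5456 m. (Since h₀ = 5.66 m > h_ss, the level will fall toward this value.)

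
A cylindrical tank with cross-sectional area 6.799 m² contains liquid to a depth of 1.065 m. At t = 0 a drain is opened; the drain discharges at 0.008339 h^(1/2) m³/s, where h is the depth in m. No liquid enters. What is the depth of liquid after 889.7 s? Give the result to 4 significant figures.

0.2366 m

Mass balance (ρ constant): A dh/dt = −0.008339 √h.
∫ h^(−1/2) dh = −(0.008339/A) ∫ dt, giving 2√h = 2√h₀ − (0.008339/A) t.
√h = √1.065 − 0.008339·889.7/(2·6.799) = 1.03199 − 0.545610 = 0.486378.
h = 0.486378² = 0.236564 m.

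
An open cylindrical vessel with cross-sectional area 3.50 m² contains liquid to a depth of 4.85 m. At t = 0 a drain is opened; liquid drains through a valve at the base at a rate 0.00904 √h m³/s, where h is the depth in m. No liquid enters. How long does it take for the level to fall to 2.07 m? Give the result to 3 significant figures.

591 s

Accumulation of liquid (constant cross-section A): A dh/dt = −0.00904 √h.
∫ h^(−1/2) dh = −(0.00904/A) ∫ dt, giving 2√h = 2√h₀ − (0.00904/A) t.
t = 2A(√h₀ − √h)/0.00904 = 2·3.50·(√4.85 − √2.07)/0.00904
  = 7.0000 × (2.2023 − 1.4387) / 0.00904 = 591.22 s.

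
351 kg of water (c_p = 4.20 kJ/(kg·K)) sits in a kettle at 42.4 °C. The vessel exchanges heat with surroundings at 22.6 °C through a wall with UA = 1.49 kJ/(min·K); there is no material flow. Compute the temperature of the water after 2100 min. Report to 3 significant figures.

Lumped-capacitance energy balance: M c_p dT/dt = UA(T_amb − T).
dT/dt = (T_ss − T)/τ with T_ss = T_amb = 22.600 °C, τ = M c_p/UA = 351·4.20/1.49 = 989.40 min.
This is linear first-order; T(t) = T_ss + (T₀ − T_ss) e^(−t/τ).
T(2100) = 22.600 + (19.800)·0.11973 = 24.971 °C.

25.0 °C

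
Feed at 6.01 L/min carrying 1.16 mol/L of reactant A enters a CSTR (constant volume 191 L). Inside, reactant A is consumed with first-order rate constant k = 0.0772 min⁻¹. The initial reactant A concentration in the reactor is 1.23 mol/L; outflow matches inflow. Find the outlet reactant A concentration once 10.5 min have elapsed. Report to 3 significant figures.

0.622 mol/L

Species balance: V dC/dt = Q C_in − Q C − k V C.
dC/dt = (Q/V) C_in − (Q/V + k) C; effective rate a = Q/V + k = 0.031466 + 0.0772 = 0.10867 min⁻¹.
C_ss = Q C_in/(Q + kV) = 0.33590 mol/L; C(t) = C_ss + (C₀ − C_ss) e^(−a t).
C(10.5) = 0.33590 + (0.89410)·e^(−0.10867·10.5) = 0.33590 + (0.89410)·0.31950 = 0.62156 mol/L.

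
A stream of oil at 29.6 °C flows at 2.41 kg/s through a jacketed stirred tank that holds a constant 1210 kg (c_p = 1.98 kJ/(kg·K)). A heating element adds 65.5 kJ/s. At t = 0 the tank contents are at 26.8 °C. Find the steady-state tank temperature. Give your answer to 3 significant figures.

43.3 °C

M c_p dT/dt = ṁ c_p (T_in − T) + Q̇.
At steady state dT/dt = 0 ⇒ T_ss = T_in + Q̇/(ṁ c_p) = 29.6 + 65.5/(2.41·1.98) = 43.326 °C.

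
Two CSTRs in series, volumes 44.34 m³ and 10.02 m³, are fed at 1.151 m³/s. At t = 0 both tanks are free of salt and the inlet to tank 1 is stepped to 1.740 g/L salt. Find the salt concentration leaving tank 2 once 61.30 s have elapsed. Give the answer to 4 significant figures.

Species balance on tank i: dCᵢ/dt = (Cᵢ₋₁ − Cᵢ)/τᵢ with τᵢ = Vᵢ/Q.
τ₁ = 44.34/1.151 = 38.5230 s; τ₂ = 10.02/1.151 = 8.70547 s.
Tank 1: C₁ = C_in(1 − e^(−t/τ₁)). Tank 2 (τ₁ ≠ τ₂): C₂ = C_in[1 − (τ₁ e^(−t/τ₁) − τ₂ e^(−t/τ₂))/(τ₁ − τ₂)].
At t = 61.30: e^(−t/τ₁) = 0.203670, e^(−t/τ₂) = 0.000874772.
C₂ = 1.740·[1 − (38.5230·0.203670 − 8.70547·0.000874772)/(29.8175)] = 1.740·0.737123 = 1.28259 g/L.

1.283 g/L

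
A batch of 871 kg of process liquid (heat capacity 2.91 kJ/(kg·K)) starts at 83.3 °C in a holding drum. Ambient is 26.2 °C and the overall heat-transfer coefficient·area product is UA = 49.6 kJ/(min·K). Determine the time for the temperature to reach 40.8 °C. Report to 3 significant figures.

69.7 min

Lumped-capacitance energy balance: M c_p dT/dt = UA(T_amb − T).
τ = M c_p/UA = 51.101 min; T_ss = T_amb = 26.200 °C.
T(t) = T_ss + (T₀ − T_ss)e^(−t/τ); set T = 40.8:
t = −τ ln[(T − T_ss)/(T₀ − T_ss)] = −51.101 · ln(0.25569) = 69.691 min.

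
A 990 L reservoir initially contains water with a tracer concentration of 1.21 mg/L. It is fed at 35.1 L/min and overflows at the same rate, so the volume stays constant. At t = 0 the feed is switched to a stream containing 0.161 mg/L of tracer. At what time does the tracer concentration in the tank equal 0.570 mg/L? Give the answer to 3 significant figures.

26.6 min

Transient balance on the dissolved component: V dC/dt = Q(C_in − C), so τ = V/Q = 28.205 min.
C(t) = C_in + (C₀ − C_in) e^(−t/τ). Set C = 0.570 and solve for t:
e^(−t/τ) = (C − C_in)/(C₀ − C_in) = (0.570 − 0.161)/(1.21 − 0.161) = 0.38990
t = −τ ln(…) = 28.205 × 0.94188 = 26.566 min.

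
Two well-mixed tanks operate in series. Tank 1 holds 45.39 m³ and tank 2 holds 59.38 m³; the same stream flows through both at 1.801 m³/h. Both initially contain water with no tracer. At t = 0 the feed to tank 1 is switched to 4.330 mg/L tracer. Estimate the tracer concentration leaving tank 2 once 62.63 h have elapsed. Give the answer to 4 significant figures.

Species balance on tank i: dCᵢ/dt = (Cᵢ₋₁ − Cᵢ)/τᵢ with τᵢ = Vᵢ/Q.
τ₁ = 45.39/1.801 = 25.2027 h; τ₂ = 59.38/1.801 = 32.9706 h.
Tank 1: C₁ = C_in(1 − e^(−t/τ₁)). Tank 2 (τ₁ ≠ τ₂): C₂ = C_in[1 − (τ₁ e^(−t/τ₁) − τ₂ e^(−t/τ₂))/(τ₁ − τ₂)].
At t = 62.63: e^(−t/τ₁) = 0.0833210, e^(−t/τ₂) = 0.149633.
C₂ = 4.330·[1 − (25.2027·0.0833210 − 32.9706·0.149633)/(-7.76791)] = 4.330·0.635222 = 2.75051 mg/L.

2.751 mg/L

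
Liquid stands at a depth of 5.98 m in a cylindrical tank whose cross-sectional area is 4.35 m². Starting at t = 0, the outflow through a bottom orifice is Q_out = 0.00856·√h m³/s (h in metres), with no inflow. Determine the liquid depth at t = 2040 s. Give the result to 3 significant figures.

Volume balance on the tank: A dh/dt = −0.00856 √h.
∫ h^(−1/2) dh = −(0.00856/A) ∫ dt, giving 2√h = 2√h₀ − (0.00856/A) t.
√h = √5.98 − 0.00856·2040/(2·4.35) = 2.4454 − 2.0072 = 0.43823.
h = 0.43823² = 0.19205 m.

0.192 m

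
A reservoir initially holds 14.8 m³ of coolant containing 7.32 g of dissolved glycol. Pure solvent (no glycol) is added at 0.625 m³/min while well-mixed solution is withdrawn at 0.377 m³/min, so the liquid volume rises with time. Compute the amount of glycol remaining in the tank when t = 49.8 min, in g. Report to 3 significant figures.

Total volume: dV/dt = Q_in − Q_out = 0.24800 m³/min, so V(t) = 14.8 + 0.24800 t and V(49.8) = 27.150 m³.
No glycol enters, so dm/dt = −Q_out · (m/V).
dm/m = −Q_out dt/(V₀ + 0.24800 t); integrating gives ln(m/m₀) = −(Q_out/(Q_in−Q_out)) ln(V/V₀).
m = m₀ (V₀/V)^(Q_out/(Q_in−Q_out)) = 7.32 × (14.8/27.150)^(1.5202) = 2.9102 g.

2.91 g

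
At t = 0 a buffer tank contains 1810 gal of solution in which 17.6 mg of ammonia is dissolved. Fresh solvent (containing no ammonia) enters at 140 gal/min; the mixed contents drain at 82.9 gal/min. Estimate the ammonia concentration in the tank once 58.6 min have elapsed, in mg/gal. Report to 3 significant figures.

0.000747 mg/gal

Let m(t) be the amount of ammonia. Volume: V(t) = V₀ + (Q_in − Q_out) t = 1810 + 57.100 t; V(58.6) = 5156.1 gal.
No ammonia enters, so dm/dt = −Q_out · (m/V).
Separate: dm/m = −Q_out dt/V(t) ⇒ ln(m/m₀) = −(Q_out/(Q_in−Q_out)) ln(V/V₀).
m = m₀ (V₀/V)^(Q_out/(Q_in−Q_out)) = 17.6 × (1810/5156.1)^(1.4518) = 3.8499 mg.
C = m/V = 3.8499/5156.1 = 0.00074667 mg/gal.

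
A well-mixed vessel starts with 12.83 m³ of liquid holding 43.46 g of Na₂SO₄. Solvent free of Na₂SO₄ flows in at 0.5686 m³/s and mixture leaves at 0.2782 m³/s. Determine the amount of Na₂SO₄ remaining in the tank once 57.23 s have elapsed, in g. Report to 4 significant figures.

Total volume: dV/dt = Q_in − Q_out = 0.290400 m³/s, so V(t) = 12.83 + 0.290400 t and V(57.23) = 29.4496 m³.
Solute balance: dm/dt = 0 − Q_out C = −Q_out m/V(t).
Separate: dm/m = −Q_out dt/V(t) ⇒ ln(m/m₀) = −(Q_out/(Q_in−Q_out)) ln(V/V₀).
m = m₀ (V₀/V)^(Q_out/(Q_in−Q_out)) = 43.46 × (12.83/29.4496)^(0.957989) = 19.6064 g.

19.61 g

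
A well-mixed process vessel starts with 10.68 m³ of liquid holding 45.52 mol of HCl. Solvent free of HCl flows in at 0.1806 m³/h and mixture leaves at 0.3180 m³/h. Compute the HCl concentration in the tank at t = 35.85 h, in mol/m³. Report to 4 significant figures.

Total volume: dV/dt = Q_in − Q_out = -0.137400 m³/h, so V(t) = 10.68 − 0.137400 t and V(35.85) = 5.75421 m³.
Species balance (pure solvent in): dm/dt = −Q_out · m/V(t).
dm/m = −Q_out dt/(V₀ − 0.137400 t); integrating gives ln(m/m₀) = −(Q_out/(Q_in−Q_out)) ln(V/V₀).
m = m₀ (V₀/V)^(Q_out/(Q_in−Q_out)) = 45.52 × (10.68/5.75421)^(-2.31441) = 10.8789 mol.
C = m/V = 10.8789/5.75421 = 1.89060 mol/m³.

1.891 mol/m³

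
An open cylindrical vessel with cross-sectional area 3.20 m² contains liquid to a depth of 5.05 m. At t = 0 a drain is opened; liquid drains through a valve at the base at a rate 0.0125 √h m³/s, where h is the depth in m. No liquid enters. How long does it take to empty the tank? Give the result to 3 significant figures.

A dh/dt = −Q_out = −0.0125 √h.
Separate and integrate: 2(√h − √h₀) = −(0.0125/A) t.
Tank is empty when √h = 0: t_empty = 2A√h₀/0.0125.
t_empty = 2·3.20·√5.05/0.0125 = 6.4000·2.2472/0.0125 = 1150.6 s.

1150 s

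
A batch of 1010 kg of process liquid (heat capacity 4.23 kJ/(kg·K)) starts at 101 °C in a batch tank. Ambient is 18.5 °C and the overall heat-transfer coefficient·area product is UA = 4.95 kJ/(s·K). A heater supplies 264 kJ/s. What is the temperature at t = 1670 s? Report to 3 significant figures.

Energy balance: M c_p dT/dt = −UA(T − T_amb) + Q̇.
dT/dt = (T_ss − T)/τ with T_ss = T_amb + Q̇/UA = 18.5 + 264/4.95 = 71.833 °C, τ = M c_p/UA = 1010·4.23/4.95 = 863.09 s.
T approaches T_ss exponentially: T(t) = T_ss + (T₀ − T_ss) e^(−t/τ).
T(1670) = 71.833 + (29.167)·0.14444 = 76.046 °C.

76.0 °C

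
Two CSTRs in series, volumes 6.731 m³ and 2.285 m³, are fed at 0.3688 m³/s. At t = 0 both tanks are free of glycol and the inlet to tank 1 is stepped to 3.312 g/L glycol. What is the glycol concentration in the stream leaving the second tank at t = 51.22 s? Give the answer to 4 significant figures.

3.009 g/L

Time constants: τᵢ = Vᵢ/Q for each well-mixed tank.
τ₁ = 6.731/0.3688 = 18.2511 s; τ₂ = 2.285/0.3688 = 6.19577 s.
Solving the cascade with C₁(0)=C₂(0)=0 gives C₂(t) = C_in[1 − (τ₁ e^(−t/τ₁) − τ₂ e^(−t/τ₂))/(τ₁ − τ₂)].
At t = 51.22: e^(−t/τ₁) = 0.0604216, e^(−t/τ₂) = 0.000256873.
C₂ = 3.312·[1 − (18.2511·0.0604216 − 6.19577·0.000256873)/(12.0553)] = 3.312·0.908657 = 3.00947 g/L.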